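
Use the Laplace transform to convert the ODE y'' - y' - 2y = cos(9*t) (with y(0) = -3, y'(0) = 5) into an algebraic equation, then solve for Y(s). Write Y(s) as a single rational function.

Laplace-transform each side.
With L{y''} = s^2 Y - s·y(0) - y'(0) and L{y'} = sY - y(0), with y(0) = -3, y'(0) = 5: the LHS transforms to (s^2 - s - 2)Y - (-3*s + 8).
The right side is L{cos(9*t)} = s/(s^2 + 81).
So (s^2 - s - 2)Y = s/(s^2 + 81) + (-3*s + 8).
Solve for Y(s) and write it as one ratio of polynomials.

Y(s) = (-3*s^3 + 8*s^2 - 242*s + 648)/(s^4 - s^3 + 79*s^2 - 81*s - 162)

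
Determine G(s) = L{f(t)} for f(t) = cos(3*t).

G(s) = s/(s^2 + 9)

L{cos(3t)} = s/(s^2 + 9).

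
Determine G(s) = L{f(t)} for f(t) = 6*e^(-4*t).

L{6} = 6/s.
By the first shifting theorem, multiplying by e^(-4t) replaces s with s + 4.

G(s) = 6/(s + 4)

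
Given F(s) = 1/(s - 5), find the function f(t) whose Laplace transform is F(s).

Since L{e^(5t)} = 1/(s - 5), the inverse is e^(5*t).

f(t) = exp(5*t)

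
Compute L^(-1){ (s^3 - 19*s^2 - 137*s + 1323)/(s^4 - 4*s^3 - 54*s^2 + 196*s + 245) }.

-exp(7*t) - 2*exp(5*t) + 5*exp(-t) - exp(-7*t)

Factor the denominator: s^4 - 4*s^3 - 54*s^2 + 196*s + 245 = (s - 7)*(s - 5)*(s + 1)*(s + 7).
Partial fraction decomposition gives [-1/(s - 7)] + [5/(s + 1)] + [-1/(s + 7)] + [-2/(s - 5)].
Invert each term: -1/(s - 7) ↔ -e^(7t); 5/(s + 1) ↔ 5e^(-t); -1/(s + 7) ↔ -e^(-7t); -2/(s - 5) ↔ -2e^(5t).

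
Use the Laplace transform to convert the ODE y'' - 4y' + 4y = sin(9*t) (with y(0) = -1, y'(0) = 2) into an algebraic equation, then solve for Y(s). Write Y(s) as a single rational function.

Take the Laplace transform of both sides.
The derivative rules (L{y''} = s^2 Y - s·y(0) - y'(0) and L{y'} = sY - y(0), with y(0) = -1, y'(0) = 2) turn the left side into (s^2 - 4*s + 4)Y - (-s + 6).
The right side is L{sin(9*t)} = 9/(s^2 + 81).
So (s^2 - 4*s + 4)Y = 9/(s^2 + 81) + (-s + 6).
Isolate Y and clear denominators.

Y(s) = (-s^3 + 6*s^2 - 81*s + 495)/(s^4 - 4*s^3 + 85*s^2 - 324*s + 324)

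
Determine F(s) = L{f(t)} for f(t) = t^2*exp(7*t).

L{e^(7t)} = 1/(s - 7).
Then apply L{t^2·g(t)} = (-1)^2 d^2/ds^2[G(s)] with G(s) = 1/(s - 7):
differentiating 2 times and applying the sign gives 2/(s - 7)^3.

F(s) = 2/(s - 7)^3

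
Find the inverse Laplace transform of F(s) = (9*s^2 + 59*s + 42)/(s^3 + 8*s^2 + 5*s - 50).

4*t*exp(-5*t) + 4*exp(2*t) + 5*exp(-5*t)

Factor the denominator: s^3 + 8*s^2 + 5*s - 50 = (s - 2)*(s + 5)^2.
Partial fraction decomposition gives [5/(s + 5)] + [4/(s + 5)^2] + [4/(s - 2)].
Invert each term: 5/(s + 5) ↔ 5e^(-5t); 4/(s + 5)^2 ↔ 4t·e^(-5t); 4/(s - 2) ↔ 4e^(2t).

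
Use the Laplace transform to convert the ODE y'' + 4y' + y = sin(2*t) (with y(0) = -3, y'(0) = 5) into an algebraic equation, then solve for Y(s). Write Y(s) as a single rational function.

Y(s) = (-3*s^3 - 7*s^2 - 12*s - 26)/(s^4 + 4*s^3 + 5*s^2 + 16*s + 4)

Apply the Laplace transform to the equation.
Using L{y''} = s^2 Y - s·y(0) - y'(0) and L{y'} = sY - y(0), with y(0) = -3, y'(0) = 5, the left side becomes (s^2 + 4*s + 1)Y - (-3*s - 7).
The right side is L{sin(2*t)} = 2/(s^2 + 4).
So (s^2 + 4*s + 1)Y = 2/(s^2 + 4) + (-3*s - 7).
Solve for Y(s) and write it as one ratio of polynomials.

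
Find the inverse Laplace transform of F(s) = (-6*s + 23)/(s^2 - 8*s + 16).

Factor the denominator: s^2 - 8*s + 16 = (s - 4)^2.
Partial fraction decomposition gives [-6/(s - 4)] + [-1/(s - 4)^2].
Invert each term: -6/(s - 4) ↔ -6e^(4t); -1/(s - 4)^2 ↔ -t·e^(4t).

-t*exp(4*t) - 6*exp(4*t)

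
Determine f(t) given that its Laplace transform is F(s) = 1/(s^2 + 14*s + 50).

f(t) = exp(-7*t)*sin(t)

Rewrite the denominator: s^2 + 14*s + 50 = (s + 7)^2 + 1.
The form in (s + 7) signals a first-shifting-theorem factor e^(-7t).
Since L{sin(t)} = 1/(s^2 + 1), the inverse is e^(-7*t)*sin(t).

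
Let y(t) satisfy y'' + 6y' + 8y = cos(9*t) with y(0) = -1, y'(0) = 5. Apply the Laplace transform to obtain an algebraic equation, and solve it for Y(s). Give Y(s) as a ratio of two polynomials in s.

Take the Laplace transform of both sides.
The derivative rules (L{y''} = s^2 Y - s·y(0) - y'(0) and L{y'} = sY - y(0), with y(0) = -1, y'(0) = 5) turn the left side into (s^2 + 6*s + 8)Y - (-s - 1).
The right side is L{cos(9*t)} = s/(s^2 + 81).
So (s^2 + 6*s + 8)Y = s/(s^2 + 81) + (-s - 1).
Divide through and combine into a single rational function.

Y(s) = (-s^3 - s^2 - 80*s - 81)/(s^4 + 6*s^3 + 89*s^2 + 486*s + 648)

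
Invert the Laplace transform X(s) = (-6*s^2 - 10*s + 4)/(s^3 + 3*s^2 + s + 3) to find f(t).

f(t) = 2*sin(t) - 4*cos(t) - 2*exp(-3*t)

Factor the denominator: s^3 + 3*s^2 + s + 3 = (s + 3)*(s^2 + 1).
Partial fraction decomposition gives [-2/(s + 3)] + [-4*s/(s^2 + 1)] + [2/(s^2 + 1)].
Invert each term: -2/(s + 3) ↔ -2e^(-3t); -4·s/(s^2 + 1) ↔ -4cos(t); 2·1/(s^2 + 1) ↔ 2sin(t).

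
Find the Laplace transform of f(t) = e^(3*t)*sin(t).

L{sin(t)} = 1/(s^2 + 1).
By the first shifting theorem, multiplying by e^(3t) replaces s with s - 3.

1/((s - 3)^2 + 1)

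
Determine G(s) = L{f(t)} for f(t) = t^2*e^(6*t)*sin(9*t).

L{sin(9t)} = 9/(s^2 + 81).
Multiplying by e^(6t) shifts s → s - 6, so L{e^(6*t)*sin(9*t)} = 9/((s - 6)^2 + 81).
Then apply L{t^2·g(t)} = (-1)^2 d^2/ds^2[H(s)] with H(s) = 9/((s - 6)^2 + 81):
differentiating 2 times and applying the sign gives 54*(s^2 - 12*s + 9)/(s^2 - 12*s + 117)^3.

G(s) = 54*(s^2 - 12*s + 9)/(s^2 - 12*s + 117)^3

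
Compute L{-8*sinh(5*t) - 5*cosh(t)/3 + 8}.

-5*s/(3*(s^2 - 1)) - 40/(s^2 - 25) + 8/s

The transform is linear, so treat each term independently.
(-5/3)·[L{cosh(t)} = s/(s^2 - 1)]; L{8} = 8/s; (-8)·[L{sinh(5t)} = 5/(s^2 - 25)].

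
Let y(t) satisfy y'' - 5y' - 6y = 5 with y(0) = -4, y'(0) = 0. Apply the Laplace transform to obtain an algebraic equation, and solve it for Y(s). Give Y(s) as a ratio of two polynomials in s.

Take the Laplace transform of both sides.
The derivative rules (L{y''} = s^2 Y - s·y(0) - y'(0) and L{y'} = sY - y(0), with y(0) = -4, y'(0) = 0) turn the left side into (s^2 - 5*s - 6)Y - (-4*s + 20).
The right side is L{5} = 5/s.
So (s^2 - 5*s - 6)Y = 5/s + (-4*s + 20).
Isolate Y and clear denominators.

Y(s) = (-4*s^2 + 20*s + 5)/(s^3 - 5*s^2 - 6*s)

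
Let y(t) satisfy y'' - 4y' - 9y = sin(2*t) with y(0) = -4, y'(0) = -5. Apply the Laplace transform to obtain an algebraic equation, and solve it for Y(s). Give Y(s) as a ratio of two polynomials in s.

Laplace-transform each side.
Using L{y''} = s^2 Y - s·y(0) - y'(0) and L{y'} = sY - y(0), with y(0) = -4, y'(0) = -5, the left side becomes (s^2 - 4*s - 9)Y - (-4*s + 11).
The right side is L{sin(2*t)} = 2/(s^2 + 4).
So (s^2 - 4*s - 9)Y = 2/(s^2 + 4) + (-4*s + 11).
Divide through and combine into a single rational function.

Y(s) = (-4*s^3 + 11*s^2 - 16*s + 46)/(s^4 - 4*s^3 - 5*s^2 - 16*s - 36)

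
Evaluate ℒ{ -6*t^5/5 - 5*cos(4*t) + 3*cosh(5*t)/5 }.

By linearity of the Laplace transform, transform each term separately.
(-6/5)·[L{t^5} = 5!/s^6 = 120/s^6]; (-5)·[L{cos(4t)} = s/(s^2 + 16)]; (3/5)·[L{cosh(5t)} = s/(s^2 - 25)].

-5*s/(s^2 + 16) + 3*s/(5*(s^2 - 25)) - 144/s^6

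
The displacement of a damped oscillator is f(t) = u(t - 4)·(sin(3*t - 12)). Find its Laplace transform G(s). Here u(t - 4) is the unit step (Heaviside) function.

By the second shifting theorem, L{u(t - c)·g(t - c)} = e^(-cs)·H(s) with c = 4 and H(s) = L{g(t)}.
L{sin(3t)} = 3/(s^2 + 9).

G(s) = 3*exp(-4*s)/(s^2 + 9)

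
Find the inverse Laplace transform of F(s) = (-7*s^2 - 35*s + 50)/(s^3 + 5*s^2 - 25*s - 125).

Factor the denominator: s^3 + 5*s^2 - 25*s - 125 = (s - 5)*(s + 5)^2.
Partial fraction decomposition gives [-4/(s + 5)] + [-5/(s + 5)^2] + [-3/(s - 5)].
Invert each term: -4/(s + 5) ↔ -4e^(-5t); -5/(s + 5)^2 ↔ -5t·e^(-5t); -3/(s - 5) ↔ -3e^(5t).

-5*t*exp(-5*t) - 3*exp(5*t) - 4*exp(-5*t)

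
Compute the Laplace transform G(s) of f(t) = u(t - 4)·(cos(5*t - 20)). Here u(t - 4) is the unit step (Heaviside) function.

G(s) = s*exp(-4*s)/(s^2 + 25)

By the second shifting theorem, L{u(t - c)·g(t - c)} = e^(-cs)·H(s) with c = 4 and H(s) = L{g(t)}.
L{cos(5t)} = s/(s^2 + 25).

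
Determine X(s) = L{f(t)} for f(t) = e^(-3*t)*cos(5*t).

X(s) = (s + 3)/((s + 3)^2 + 25)

L{cos(5t)} = s/(s^2 + 25).
By the first shifting theorem, multiplying by e^(-3t) replaces s with s + 3.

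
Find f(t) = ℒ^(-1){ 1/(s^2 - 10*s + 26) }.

f(t) = exp(5*t)*sin(t)

Rewrite the denominator: s^2 - 10*s + 26 = (s - 5)^2 + 1.
The form in (s - 5) signals a first-shifting-theorem factor e^(5t).
Since L{sin(t)} = 1/(s^2 + 1), the inverse is e^(5*t)*sin(t).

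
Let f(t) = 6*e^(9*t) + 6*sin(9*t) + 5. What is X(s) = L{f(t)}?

Apply the Laplace transform termwise.
(6)·[L{e^(9t)} = 1/(s - 9)]; (6)·[L{sin(9t)} = 9/(s^2 + 81)]; L{5} = 5/s.

X(s) = 54/(s^2 + 81) + 6/(s - 9) + 5/s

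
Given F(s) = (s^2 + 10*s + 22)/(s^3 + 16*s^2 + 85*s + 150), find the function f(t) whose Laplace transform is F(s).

Factor the denominator: s^3 + 16*s^2 + 85*s + 150 = (s + 5)^2*(s + 6).
Partial fraction decomposition gives [3/(s + 5)] + [-3/(s + 5)^2] + [-2/(s + 6)].
Invert each term: 3/(s + 5) ↔ 3e^(-5t); -3/(s + 5)^2 ↔ -3t·e^(-5t); -2/(s + 6) ↔ -2e^(-6t).

f(t) = -3*t*exp(-5*t) + 3*exp(-5*t) - 2*exp(-6*t)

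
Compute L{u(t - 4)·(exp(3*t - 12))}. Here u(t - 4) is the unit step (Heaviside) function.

exp(-4*s)/(s - 3)

By the second shifting theorem, L{u(t - c)·g(t - c)} = e^(-cs)·G(s) with c = 4 and G(s) = L{g(t)}.
L{e^(3t)} = 1/(s - 3).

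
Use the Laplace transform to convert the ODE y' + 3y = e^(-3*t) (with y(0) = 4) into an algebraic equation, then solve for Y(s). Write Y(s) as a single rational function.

Y(s) = (4*s + 13)/(s^2 + 6*s + 9)

Take the Laplace transform of both sides.
With L{y'} = sY - y(0) = sY - 4: the LHS transforms to (s + 3)Y - (4).
The right side is L{e^(-3*t)} = 1/(s + 3).
So (s + 3)Y = 1/(s + 3) + (4).
Isolate Y and clear denominators.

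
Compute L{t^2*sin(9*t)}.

L{sin(9t)} = 9/(s^2 + 81).
Then apply L{t^2·g(t)} = (-1)^2 d^2/ds^2[G(s)] with G(s) = 9/(s^2 + 81):
differentiating 2 times and applying the sign gives 54*(s^2 - 27)/(s^2 + 81)^3.

54*(s^2 - 27)/(s^2 + 81)^3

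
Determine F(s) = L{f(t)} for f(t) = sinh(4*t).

L{sinh(4t)} = 4/(s^2 - 16).

F(s) = 4/(s^2 - 16)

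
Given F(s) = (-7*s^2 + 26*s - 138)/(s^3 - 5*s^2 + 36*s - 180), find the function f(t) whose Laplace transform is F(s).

f(t) = -3*exp(5*t) + sin(6*t) - 4*cos(6*t)

Factor the denominator: s^3 - 5*s^2 + 36*s - 180 = (s - 5)*(s^2 + 36).
Partial fraction decomposition gives [-3/(s - 5)] + [-4*s/(s^2 + 36)] + [6/(s^2 + 36)].
Invert each term: -3/(s - 5) ↔ -3e^(5t); -4·s/(s^2 + 36) ↔ -4cos(6t); 1·6/(s^2 + 36) ↔ sin(6t).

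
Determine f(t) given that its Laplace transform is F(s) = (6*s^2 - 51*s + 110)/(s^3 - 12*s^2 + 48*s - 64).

Factor the denominator: s^3 - 12*s^2 + 48*s - 64 = (s - 4)^3.
Partial fraction decomposition gives [6/(s - 4)] + [-3/(s - 4)^2] + [2/(s - 4)^3].
Invert each term: 6/(s - 4) ↔ 6e^(4t); -3/(s - 4)^2 ↔ -3t·e^(4t); 2/(s - 4)^3 ↔ (1)t^2·e^(4t).

f(t) = t^2*exp(4*t) - 3*t*exp(4*t) + 6*exp(4*t)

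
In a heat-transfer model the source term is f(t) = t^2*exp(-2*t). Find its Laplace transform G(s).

L{e^(-2t)} = 1/(s + 2).
Then apply L{t^2·g(t)} = (-1)^2 d^2/ds^2[H(s)] with H(s) = 1/(s + 2):
differentiating 2 times and applying the sign gives 2/(s + 2)^3.

G(s) = 2/(s + 2)^3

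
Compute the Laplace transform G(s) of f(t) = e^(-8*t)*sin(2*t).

G(s) = 2/((s + 8)^2 + 4)

L{sin(2t)} = 2/(s^2 + 4).
By the first shifting theorem, multiplying by e^(-8t) replaces s with s + 8.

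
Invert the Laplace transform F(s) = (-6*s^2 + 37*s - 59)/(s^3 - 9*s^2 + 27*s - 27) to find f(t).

f(t) = -t^2*exp(3*t) + t*exp(3*t) - 6*exp(3*t)

Factor the denominator: s^3 - 9*s^2 + 27*s - 27 = (s - 3)^3.
Partial fraction decomposition gives [-6/(s - 3)] + [(s - 3)^(-2)] + [-2/(s - 3)^3].
Invert each term: -6/(s - 3) ↔ -6e^(3t); 1/(s - 3)^2 ↔ t·e^(3t); -2/(s - 3)^3 ↔ (-1)t^2·e^(3t).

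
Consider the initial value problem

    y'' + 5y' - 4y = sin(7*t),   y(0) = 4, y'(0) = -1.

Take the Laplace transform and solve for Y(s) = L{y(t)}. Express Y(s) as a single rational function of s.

Y(s) = (4*s^3 + 19*s^2 + 196*s + 938)/(s^4 + 5*s^3 + 45*s^2 + 245*s - 196)

Apply the Laplace transform to the equation.
Using L{y''} = s^2 Y - s·y(0) - y'(0) and L{y'} = sY - y(0), with y(0) = 4, y'(0) = -1, the left side becomes (s^2 + 5*s - 4)Y - (4*s + 19).
The right side is L{sin(7*t)} = 7/(s^2 + 49).
So (s^2 + 5*s - 4)Y = 7/(s^2 + 49) + (4*s + 19).
Isolate Y and clear denominators.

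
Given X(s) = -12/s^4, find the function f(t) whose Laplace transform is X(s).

Since L{t^3} = 3!/s^4 = 6/s^4, the inverse is t^3, scaled by -2.

f(t) = -2*t^3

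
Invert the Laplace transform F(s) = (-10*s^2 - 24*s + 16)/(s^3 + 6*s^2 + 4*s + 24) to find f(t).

f(t) = 3*sin(2*t) - 5*cos(2*t) - 5*exp(-6*t)

Factor the denominator: s^3 + 6*s^2 + 4*s + 24 = (s + 6)*(s^2 + 4).
Partial fraction decomposition gives [-5/(s + 6)] + [-5*s/(s^2 + 4)] + [6/(s^2 + 4)].
Invert each term: -5/(s + 6) ↔ -5e^(-6t); -5·s/(s^2 + 4) ↔ -5cos(2t); 3·2/(s^2 + 4) ↔ 3sin(2t).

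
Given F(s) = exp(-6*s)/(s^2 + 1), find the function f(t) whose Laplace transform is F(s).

The factor e^(-6s) signals a time shift by c = 6 (second shifting theorem).
L{sin(t)} = 1/(s^2 + 1), so L^-1{1/(s^2 + 1)} = sin(t).
Hence the inverse is u(t - 6) times that function evaluated at t - 6.

f(t) = Heaviside(t - 6)*(sin(t - 6))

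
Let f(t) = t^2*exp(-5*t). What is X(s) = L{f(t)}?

L{e^(-5t)} = 1/(s + 5).
Then apply L{t^2·g(t)} = (-1)^2 d^2/ds^2[G(s)] with G(s) = 1/(s + 5):
differentiating 2 times and applying the sign gives 2/(s + 5)^3.

X(s) = 2/(s + 5)^3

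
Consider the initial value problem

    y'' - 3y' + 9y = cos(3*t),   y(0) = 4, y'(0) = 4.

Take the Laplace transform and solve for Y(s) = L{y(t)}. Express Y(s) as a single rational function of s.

Transform both sides with L{·}.
Using L{y''} = s^2 Y - s·y(0) - y'(0) and L{y'} = sY - y(0), with y(0) = 4, y'(0) = 4, the left side becomes (s^2 - 3*s + 9)Y - (4*s - 8).
The right side is L{cos(3*t)} = s/(s^2 + 9).
So (s^2 - 3*s + 9)Y = s/(s^2 + 9) + (4*s - 8).
Divide through and combine into a single rational function.

Y(s) = (4*s^3 - 8*s^2 + 37*s - 72)/(s^4 - 3*s^3 + 18*s^2 - 27*s + 81)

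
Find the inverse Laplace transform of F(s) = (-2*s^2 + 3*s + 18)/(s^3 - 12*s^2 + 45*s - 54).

-3*t*exp(3*t) - 4*exp(6*t) + 2*exp(3*t)

Factor the denominator: s^3 - 12*s^2 + 45*s - 54 = (s - 6)*(s - 3)^2.
Partial fraction decomposition gives [2/(s - 3)] + [-3/(s - 3)^2] + [-4/(s - 6)].
Invert each term: 2/(s - 3) ↔ 2e^(3t); -3/(s - 3)^2 ↔ -3t·e^(3t); -4/(s - 6) ↔ -4e^(6t).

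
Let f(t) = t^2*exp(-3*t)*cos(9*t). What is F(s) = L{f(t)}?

F(s) = 2*(s + 3)*(s^2 + 6*s - 234)/(s^2 + 6*s + 90)^3

L{cos(9t)} = s/(s^2 + 81).
Multiplying by e^(-3t) shifts s → s + 3, so L{exp(-3*t)*cos(9*t)} = (s + 3)/((s + 3)^2 + 81).
Then apply L{t^2·g(t)} = (-1)^2 d^2/ds^2[G(s)] with G(s) = (s + 3)/((s + 3)^2 + 81):
differentiating 2 times and applying the sign gives 2*(s + 3)*(s^2 + 6*s - 234)/(s^2 + 6*s + 90)^3.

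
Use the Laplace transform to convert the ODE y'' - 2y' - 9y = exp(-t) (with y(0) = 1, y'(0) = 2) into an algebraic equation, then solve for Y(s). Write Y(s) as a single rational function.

Apply the Laplace transform to the equation.
With L{y''} = s^2 Y - s·y(0) - y'(0) and L{y'} = sY - y(0), with y(0) = 1, y'(0) = 2: the LHS transforms to (s^2 - 2*s - 9)Y - (s).
The right side is L{exp(-t)} = 1/(s + 1).
So (s^2 - 2*s - 9)Y = 1/(s + 1) + (s).
Solve for Y(s) and write it as one ratio of polynomials.

Y(s) = (s^2 + s + 1)/(s^3 - s^2 - 11*s - 9)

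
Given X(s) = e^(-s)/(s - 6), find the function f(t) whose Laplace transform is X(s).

The factor e^(-s) signals a time shift by c = 1 (second shifting theorem).
L{e^(6t)} = 1/(s - 6), so L^-1{1/(s - 6)} = e^(6*t).
Hence the inverse is u(t - 1) times that function evaluated at t - 1.

f(t) = Heaviside(t - 1)*(exp(6*t - 6))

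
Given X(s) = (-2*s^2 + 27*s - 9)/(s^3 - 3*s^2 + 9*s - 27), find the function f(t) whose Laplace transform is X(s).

Factor the denominator: s^3 - 3*s^2 + 9*s - 27 = (s - 3)*(s^2 + 9).
Partial fraction decomposition gives [3/(s - 3)] + [-5*s/(s^2 + 9)] + [12/(s^2 + 9)].
Invert each term: 3/(s - 3) ↔ 3e^(3t); -5·s/(s^2 + 9) ↔ -5cos(3t); 4·3/(s^2 + 9) ↔ 4sin(3t).

f(t) = 3*exp(3*t) + 4*sin(3*t) - 5*cos(3*t)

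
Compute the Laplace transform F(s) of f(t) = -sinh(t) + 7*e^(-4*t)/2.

F(s) = -1/(s^2 - 1) + 7/(2*(s + 4))

The transform is linear, so treat each term independently.
(7/2)·[L{e^(-4t)} = 1/(s + 4)]; (-1)·[L{sinh(t)} = 1/(s^2 - 1)].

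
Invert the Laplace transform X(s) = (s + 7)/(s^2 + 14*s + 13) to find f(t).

f(t) = exp(-7*t)*cosh(6*t)

Rewrite the denominator: s^2 + 14*s + 13 = (s + 7)^2 - 36.
The form in (s + 7) signals a first-shifting-theorem factor e^(-7t).
Since L{cosh(6t)} = s/(s^2 - 36), the inverse is exp(-7*t)*cosh(6*t).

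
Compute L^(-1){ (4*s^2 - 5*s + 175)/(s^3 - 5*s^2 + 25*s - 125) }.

Factor the denominator: s^3 - 5*s^2 + 25*s - 125 = (s - 5)*(s^2 + 25).
Partial fraction decomposition gives [5/(s - 5)] + [-s/(s^2 + 25)] + [-10/(s^2 + 25)].
Invert each term: 5/(s - 5) ↔ 5e^(5t); -1·s/(s^2 + 25) ↔ -cos(5t); -2·5/(s^2 + 25) ↔ -2sin(5t).

5*exp(5*t) - 2*sin(5*t) - cos(5*t)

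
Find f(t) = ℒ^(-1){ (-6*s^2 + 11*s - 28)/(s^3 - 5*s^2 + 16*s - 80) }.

f(t) = -3*exp(5*t) - sin(4*t) - 3*cos(4*t)

Factor the denominator: s^3 - 5*s^2 + 16*s - 80 = (s - 5)*(s^2 + 16).
Partial fraction decomposition gives [-3/(s - 5)] + [-3*s/(s^2 + 16)] + [-4/(s^2 + 16)].
Invert each term: -3/(s - 5) ↔ -3e^(5t); -3·s/(s^2 + 16) ↔ -3cos(4t); -1·4/(s^2 + 16) ↔ -sin(4t).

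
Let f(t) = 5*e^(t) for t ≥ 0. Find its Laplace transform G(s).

G(s) = 5/(s - 1)

L{5} = 5/s.
By the first shifting theorem, multiplying by e^(t) replaces s with s - 1.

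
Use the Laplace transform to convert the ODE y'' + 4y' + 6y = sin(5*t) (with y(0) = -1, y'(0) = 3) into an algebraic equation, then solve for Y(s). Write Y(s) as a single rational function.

Y(s) = (-s^3 - s^2 - 25*s - 20)/(s^4 + 4*s^3 + 31*s^2 + 100*s + 150)

Take the Laplace transform of both sides.
Using L{y''} = s^2 Y - s·y(0) - y'(0) and L{y'} = sY - y(0), with y(0) = -1, y'(0) = 3, the left side becomes (s^2 + 4*s + 6)Y - (-s - 1).
The right side is L{sin(5*t)} = 5/(s^2 + 25).
So (s^2 + 4*s + 6)Y = 5/(s^2 + 25) + (-s - 1).
Solve for Y(s) and write it as one ratio of polynomials.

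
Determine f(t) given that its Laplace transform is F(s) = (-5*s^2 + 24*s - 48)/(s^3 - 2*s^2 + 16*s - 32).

Factor the denominator: s^3 - 2*s^2 + 16*s - 32 = (s - 2)*(s^2 + 16).
Partial fraction decomposition gives [-1/(s - 2)] + [-4*s/(s^2 + 16)] + [16/(s^2 + 16)].
Invert each term: -1/(s - 2) ↔ -e^(2t); -4·s/(s^2 + 16) ↔ -4cos(4t); 4·4/(s^2 + 16) ↔ 4sin(4t).

f(t) = -exp(2*t) + 4*sin(4*t) - 4*cos(4*t)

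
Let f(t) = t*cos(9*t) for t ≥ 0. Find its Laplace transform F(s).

F(s) = (s - 9)*(s + 9)/(s^2 + 81)^2

L{cos(9t)} = s/(s^2 + 81).
Then apply L{t·g(t)} = -d/ds[G(s)] with G(s) = s/(s^2 + 81):
differentiating 1 time and applying the sign gives (s - 9)*(s + 9)/(s^2 + 81)^2.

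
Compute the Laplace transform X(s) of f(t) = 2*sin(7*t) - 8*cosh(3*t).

By linearity of the Laplace transform, transform each term separately.
(2)·[L{sin(7t)} = 7/(s^2 + 49)]; (-8)·[L{cosh(3t)} = s/(s^2 - 9)].

X(s) = -8*s/(s^2 - 9) + 14/(s^2 + 49)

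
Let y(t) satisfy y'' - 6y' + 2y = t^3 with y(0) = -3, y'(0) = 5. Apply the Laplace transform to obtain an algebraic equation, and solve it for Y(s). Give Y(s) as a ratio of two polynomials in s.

Take the Laplace transform of both sides.
With L{y''} = s^2 Y - s·y(0) - y'(0) and L{y'} = sY - y(0), with y(0) = -3, y'(0) = 5: the LHS transforms to (s^2 - 6*s + 2)Y - (-3*s + 23).
The right side is L{t^3} = 6/s^4.
So (s^2 - 6*s + 2)Y = 6/s^4 + (-3*s + 23).
Divide through and combine into a single rational function.

Y(s) = (-3*s^5 + 23*s^4 + 6)/(s^6 - 6*s^5 + 2*s^4)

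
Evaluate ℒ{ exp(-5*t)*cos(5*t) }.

(s + 5)/((s + 5)^2 + 25)

L{cos(5t)} = s/(s^2 + 25).
By the first shifting theorem, multiplying by e^(-5t) replaces s with s + 5.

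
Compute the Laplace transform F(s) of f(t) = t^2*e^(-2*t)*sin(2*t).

F(s) = 4*(3*s^2 + 12*s + 8)/(s^2 + 4*s + 8)^3

L{sin(2t)} = 2/(s^2 + 4).
Multiplying by e^(-2t) shifts s → s + 2, so L{e^(-2*t)*sin(2*t)} = 2/((s + 2)^2 + 4).
Then apply L{t^2·g(t)} = (-1)^2 d^2/ds^2[G(s)] with G(s) = 2/((s + 2)^2 + 4):
differentiating 2 times and applying the sign gives 4*(3*s^2 + 12*s + 8)/(s^2 + 4*s + 8)^3.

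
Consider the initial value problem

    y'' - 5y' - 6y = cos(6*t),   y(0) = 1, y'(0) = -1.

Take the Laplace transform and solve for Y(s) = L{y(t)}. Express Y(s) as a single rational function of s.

Y(s) = (s^3 - 6*s^2 + 37*s - 216)/(s^4 - 5*s^3 + 30*s^2 - 180*s - 216)

Take the Laplace transform of both sides.
Using L{y''} = s^2 Y - s·y(0) - y'(0) and L{y'} = sY - y(0), with y(0) = 1, y'(0) = -1, the left side becomes (s^2 - 5*s - 6)Y - (s - 6).
The right side is L{cos(6*t)} = s/(s^2 + 36).
So (s^2 - 5*s - 6)Y = s/(s^2 + 36) + (s - 6).
Divide through and combine into a single rational function.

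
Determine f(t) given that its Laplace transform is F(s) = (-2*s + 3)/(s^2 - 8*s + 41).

Complete the square in the denominator: s^2 - 8*s + 41 = (s - 4)^2 + 5^2.
Split the numerator to match: -2*s + 3 = -2·(s - 4) - 1·5.
Invert each term: -2·(s - 4)/((s - 4)^2 + 25) ↔ -2e^(4t)cos(5t); -1·5/((s - 4)^2 + 25) ↔ -e^(4t)sin(5t).

f(t) = -exp(4*t)*sin(5*t) - 2*exp(4*t)*cos(5*t)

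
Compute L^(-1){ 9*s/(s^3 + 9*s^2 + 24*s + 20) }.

Factor the denominator: s^3 + 9*s^2 + 24*s + 20 = (s + 2)^2*(s + 5).
Partial fraction decomposition gives [5/(s + 2)] + [-6/(s + 2)^2] + [-5/(s + 5)].
Invert each term: 5/(s + 2) ↔ 5e^(-2t); -6/(s + 2)^2 ↔ -6t·e^(-2t); -5/(s + 5) ↔ -5e^(-5t).

-6*t*exp(-2*t) + 5*exp(-2*t) - 5*exp(-5*t)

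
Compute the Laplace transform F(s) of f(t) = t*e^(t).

F(s) = (s - 1)^(-2)

L{e^(t)} = 1/(s - 1).
Then apply L{t·g(t)} = -d/ds[G(s)] with G(s) = 1/(s - 1):
differentiating 1 time and applying the sign gives (s - 1)^(-2).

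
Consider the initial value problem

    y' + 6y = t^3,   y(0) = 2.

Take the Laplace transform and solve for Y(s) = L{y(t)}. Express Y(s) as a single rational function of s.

Apply the Laplace transform to the equation.
With L{y'} = sY - y(0) = sY - 2: the LHS transforms to (s + 6)Y - (2).
The right side is L{t^3} = 6/s^4.
So (s + 6)Y = 6/s^4 + (2).
Divide through and combine into a single rational function.

Y(s) = (2*s^4 + 6)/(s^5 + 6*s^4)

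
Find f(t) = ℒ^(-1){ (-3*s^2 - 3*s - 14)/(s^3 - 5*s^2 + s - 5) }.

f(t) = -4*exp(5*t) + 2*sin(t) + cos(t)

Factor the denominator: s^3 - 5*s^2 + s - 5 = (s - 5)*(s^2 + 1).
Partial fraction decomposition gives [-4/(s - 5)] + [s/(s^2 + 1)] + [2/(s^2 + 1)].
Invert each term: -4/(s - 5) ↔ -4e^(5t); 1·s/(s^2 + 1) ↔ cos(t); 2·1/(s^2 + 1) ↔ 2sin(t).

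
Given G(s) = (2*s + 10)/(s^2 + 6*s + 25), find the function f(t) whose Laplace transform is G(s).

Complete the square in the denominator: s^2 + 6*s + 25 = (s + 3)^2 + 4^2.
Split the numerator to match: 2*s + 10 = 2·(s + 3) + 1·4.
Invert each term: 2·(s + 3)/((s + 3)^2 + 16) ↔ 2e^(-3t)cos(4t); 1·4/((s + 3)^2 + 16) ↔ e^(-3t)sin(4t).

f(t) = exp(-3*t)*sin(4*t) + 2*exp(-3*t)*cos(4*t)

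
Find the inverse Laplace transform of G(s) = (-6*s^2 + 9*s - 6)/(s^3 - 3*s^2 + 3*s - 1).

Factor the denominator: s^3 - 3*s^2 + 3*s - 1 = (s - 1)^3.
Partial fraction decomposition gives [-6/(s - 1)] + [-3/(s - 1)^2] + [-3/(s - 1)^3].
Invert each term: -6/(s - 1) ↔ -6e^(t); -3/(s - 1)^2 ↔ -3t·e^(t); -3/(s - 1)^3 ↔ (-3/2)t^2·e^(t).

-3*t^2*exp(t)/2 - 3*t*exp(t) - 6*exp(t)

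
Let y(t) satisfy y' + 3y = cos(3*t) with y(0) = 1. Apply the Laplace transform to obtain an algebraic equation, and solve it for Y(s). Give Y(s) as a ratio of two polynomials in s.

Take the Laplace transform of both sides.
The derivative rules (L{y'} = sY - y(0) = sY - 1) turn the left side into (s + 3)Y - (1).
The right side is L{cos(3*t)} = s/(s^2 + 9).
So (s + 3)Y = s/(s^2 + 9) + (1).
Isolate Y and clear denominators.

Y(s) = (s^2 + s + 9)/(s^3 + 3*s^2 + 9*s + 27)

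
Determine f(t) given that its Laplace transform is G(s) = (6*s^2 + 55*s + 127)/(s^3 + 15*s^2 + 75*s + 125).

f(t) = t^2*exp(-5*t) - 5*t*exp(-5*t) + 6*exp(-5*t)

Factor the denominator: s^3 + 15*s^2 + 75*s + 125 = (s + 5)^3.
Partial fraction decomposition gives [6/(s + 5)] + [-5/(s + 5)^2] + [2/(s + 5)^3].
Invert each term: 6/(s + 5) ↔ 6e^(-5t); -5/(s + 5)^2 ↔ -5t·e^(-5t); 2/(s + 5)^3 ↔ (1)t^2·e^(-5t).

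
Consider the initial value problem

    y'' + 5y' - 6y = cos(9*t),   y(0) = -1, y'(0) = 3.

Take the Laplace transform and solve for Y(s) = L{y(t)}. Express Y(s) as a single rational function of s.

Take the Laplace transform of both sides.
The derivative rules (L{y''} = s^2 Y - s·y(0) - y'(0) and L{y'} = sY - y(0), with y(0) = -1, y'(0) = 3) turn the left side into (s^2 + 5*s - 6)Y - (-s - 2).
The right side is L{cos(9*t)} = s/(s^2 + 81).
So (s^2 + 5*s - 6)Y = s/(s^2 + 81) + (-s - 2).
Solve for Y(s) and write it as one ratio of polynomials.

Y(s) = (-s^3 - 2*s^2 - 80*s - 162)/(s^4 + 5*s^3 + 75*s^2 + 405*s - 486)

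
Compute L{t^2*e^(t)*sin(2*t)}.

4*(3*s^2 - 6*s - 1)/(s^2 - 2*s + 5)^3

L{sin(2t)} = 2/(s^2 + 4).
Multiplying by e^(t) shifts s → s - 1, so L{e^(t)*sin(2*t)} = 2/((s - 1)^2 + 4).
Then apply L{t^2·g(t)} = (-1)^2 d^2/ds^2[H(s)] with H(s) = 2/((s - 1)^2 + 4):
differentiating 2 times and applying the sign gives 4*(3*s^2 - 6*s - 1)/(s^2 - 2*s + 5)^3.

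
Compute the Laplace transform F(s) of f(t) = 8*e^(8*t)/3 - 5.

F(s) = 8/(3*(s - 8)) - 5/s

The transform is linear, so treat each term independently.
L{-5} = -5/s; (8/3)·[L{e^(8t)} = 1/(s - 8)].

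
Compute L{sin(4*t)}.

L{sin(4t)} = 4/(s^2 + 16).

4/(s^2 + 16)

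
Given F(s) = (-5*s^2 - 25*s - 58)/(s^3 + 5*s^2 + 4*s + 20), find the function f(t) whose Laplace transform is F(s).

Factor the denominator: s^3 + 5*s^2 + 4*s + 20 = (s + 5)*(s^2 + 4).
Partial fraction decomposition gives [-2/(s + 5)] + [-3*s/(s^2 + 4)] + [-10/(s^2 + 4)].
Invert each term: -2/(s + 5) ↔ -2e^(-5t); -3·s/(s^2 + 4) ↔ -3cos(2t); -5·2/(s^2 + 4) ↔ -5sin(2t).

f(t) = -5*sin(2*t) - 3*cos(2*t) - 2*exp(-5*t)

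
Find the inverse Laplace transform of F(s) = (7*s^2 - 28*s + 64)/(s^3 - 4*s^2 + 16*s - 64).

Factor the denominator: s^3 - 4*s^2 + 16*s - 64 = (s - 4)*(s^2 + 16).
Partial fraction decomposition gives [2/(s - 4)] + [5*s/(s^2 + 16)] + [-8/(s^2 + 16)].
Invert each term: 2/(s - 4) ↔ 2e^(4t); 5·s/(s^2 + 16) ↔ 5cos(4t); -2·4/(s^2 + 16) ↔ -2sin(4t).

2*exp(4*t) - 2*sin(4*t) + 5*cos(4*t)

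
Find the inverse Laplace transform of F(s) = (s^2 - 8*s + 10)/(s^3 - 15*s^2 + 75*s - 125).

Factor the denominator: s^3 - 15*s^2 + 75*s - 125 = (s - 5)^3.
Partial fraction decomposition gives [1/(s - 5)] + [2/(s - 5)^2] + [-5/(s - 5)^3].
Invert each term: 1/(s - 5) ↔ e^(5t); 2/(s - 5)^2 ↔ 2t·e^(5t); -5/(s - 5)^3 ↔ (-5/2)t^2·e^(5t).

-5*t^2*exp(5*t)/2 + 2*t*exp(5*t) + exp(5*t)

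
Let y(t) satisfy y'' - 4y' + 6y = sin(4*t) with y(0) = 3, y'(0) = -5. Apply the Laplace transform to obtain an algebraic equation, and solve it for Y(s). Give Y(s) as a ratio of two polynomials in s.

Y(s) = (3*s^3 - 17*s^2 + 48*s - 268)/(s^4 - 4*s^3 + 22*s^2 - 64*s + 96)

Take the Laplace transform of both sides.
With L{y''} = s^2 Y - s·y(0) - y'(0) and L{y'} = sY - y(0), with y(0) = 3, y'(0) = -5: the LHS transforms to (s^2 - 4*s + 6)Y - (3*s - 17).
The right side is L{sin(4*t)} = 4/(s^2 + 16).
So (s^2 - 4*s + 6)Y = 4/(s^2 + 16) + (3*s - 17).
Solve for Y(s) and write it as one ratio of polynomials.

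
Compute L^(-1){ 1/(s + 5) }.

Since L{e^(-5t)} = 1/(s + 5), the inverse is e^(-5*t).

exp(-5*t)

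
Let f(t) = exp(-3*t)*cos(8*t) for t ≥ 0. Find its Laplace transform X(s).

X(s) = (s + 3)/((s + 3)^2 + 64)

L{cos(8t)} = s/(s^2 + 64).
By the first shifting theorem, multiplying by e^(-3t) replaces s with s + 3.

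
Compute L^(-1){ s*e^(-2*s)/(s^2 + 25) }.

Heaviside(t - 2)*(cos(5*t - 10))

The factor e^(-2s) signals a time shift by c = 2 (second shifting theorem).
L{cos(5t)} = s/(s^2 + 25), so L^-1{s/(s^2 + 25)} = cos(5*t).
Hence the inverse is u(t - 2) times that function evaluated at t - 2.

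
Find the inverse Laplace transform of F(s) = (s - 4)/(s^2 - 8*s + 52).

exp(4*t)*cos(6*t)

Rewrite the denominator: s^2 - 8*s + 52 = (s - 4)^2 + 36.
The form in (s - 4) signals a first-shifting-theorem factor e^(4t).
Since L{cos(6t)} = s/(s^2 + 36), the inverse is exp(4*t)*cos(6*t).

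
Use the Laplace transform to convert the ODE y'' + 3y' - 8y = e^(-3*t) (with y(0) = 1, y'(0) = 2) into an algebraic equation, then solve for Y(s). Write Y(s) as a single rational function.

Apply the Laplace transform to the equation.
With L{y''} = s^2 Y - s·y(0) - y'(0) and L{y'} = sY - y(0), with y(0) = 1, y'(0) = 2: the LHS transforms to (s^2 + 3*s - 8)Y - (s + 5).
The right side is L{e^(-3*t)} = 1/(s + 3).
So (s^2 + 3*s - 8)Y = 1/(s + 3) + (s + 5).
Solve for Y(s) and write it as one ratio of polynomials.

Y(s) = (s^2 + 8*s + 16)/(s^3 + 6*s^2 + s - 24)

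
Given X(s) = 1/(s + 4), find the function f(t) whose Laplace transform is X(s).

f(t) = exp(-4*t)

Since L{e^(-4t)} = 1/(s + 4), the inverse is e^(-4*t).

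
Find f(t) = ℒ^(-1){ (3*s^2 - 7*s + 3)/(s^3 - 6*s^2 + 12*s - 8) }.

f(t) = t^2*exp(2*t)/2 + 5*t*exp(2*t) + 3*exp(2*t)

Factor the denominator: s^3 - 6*s^2 + 12*s - 8 = (s - 2)^3.
Partial fraction decomposition gives [3/(s - 2)] + [5/(s - 2)^2] + [(s - 2)^(-3)].
Invert each term: 3/(s - 2) ↔ 3e^(2t); 5/(s - 2)^2 ↔ 5t·e^(2t); 1/(s - 2)^3 ↔ (1/2)t^2·e^(2t).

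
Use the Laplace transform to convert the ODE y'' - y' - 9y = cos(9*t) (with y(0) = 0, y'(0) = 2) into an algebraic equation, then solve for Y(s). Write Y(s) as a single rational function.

Y(s) = (2*s^2 + s + 162)/(s^4 - s^3 + 72*s^2 - 81*s - 729)

Transform both sides with L{·}.
The derivative rules (L{y''} = s^2 Y - s·y(0) - y'(0) and L{y'} = sY - y(0), with y(0) = 0, y'(0) = 2) turn the left side into (s^2 - s - 9)Y - (2).
The right side is L{cos(9*t)} = s/(s^2 + 81).
So (s^2 - s - 9)Y = s/(s^2 + 81) + (2).
Solve for Y(s) and write it as one ratio of polynomials.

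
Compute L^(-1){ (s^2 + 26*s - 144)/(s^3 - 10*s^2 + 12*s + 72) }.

Factor the denominator: s^3 - 10*s^2 + 12*s + 72 = (s - 6)^2*(s + 2).
Partial fraction decomposition gives [4/(s - 6)] + [6/(s - 6)^2] + [-3/(s + 2)].
Invert each term: 4/(s - 6) ↔ 4e^(6t); 6/(s - 6)^2 ↔ 6t·e^(6t); -3/(s + 2) ↔ -3e^(-2t).

6*t*exp(6*t) + 4*exp(6*t) - 3*exp(-2*t)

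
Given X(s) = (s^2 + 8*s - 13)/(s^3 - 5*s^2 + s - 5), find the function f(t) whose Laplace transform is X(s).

Factor the denominator: s^3 - 5*s^2 + s - 5 = (s - 5)*(s^2 + 1).
Partial fraction decomposition gives [2/(s - 5)] + [-s/(s^2 + 1)] + [3/(s^2 + 1)].
Invert each term: 2/(s - 5) ↔ 2e^(5t); -1·s/(s^2 + 1) ↔ -cos(t); 3·1/(s^2 + 1) ↔ 3sin(t).

f(t) = 2*exp(5*t) + 3*sin(t) - cos(t)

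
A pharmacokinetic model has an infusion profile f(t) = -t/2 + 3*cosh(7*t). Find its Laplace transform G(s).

Apply the Laplace transform termwise.
(3)·[L{cosh(7t)} = s/(s^2 - 49)]; (-1/2)·[L{t} = 1!/s^2 = 1/s^2].

G(s) = 3*s/(s^2 - 49) - 1/(2*s^2)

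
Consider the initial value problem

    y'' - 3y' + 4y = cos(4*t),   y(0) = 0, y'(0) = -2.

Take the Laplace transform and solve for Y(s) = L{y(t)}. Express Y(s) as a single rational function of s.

Take the Laplace transform of both sides.
The derivative rules (L{y''} = s^2 Y - s·y(0) - y'(0) and L{y'} = sY - y(0), with y(0) = 0, y'(0) = -2) turn the left side into (s^2 - 3*s + 4)Y - (-2).
The right side is L{cos(4*t)} = s/(s^2 + 16).
So (s^2 - 3*s + 4)Y = s/(s^2 + 16) + (-2).
Isolate Y and clear denominators.

Y(s) = (-2*s^2 + s - 32)/(s^4 - 3*s^3 + 20*s^2 - 48*s + 64)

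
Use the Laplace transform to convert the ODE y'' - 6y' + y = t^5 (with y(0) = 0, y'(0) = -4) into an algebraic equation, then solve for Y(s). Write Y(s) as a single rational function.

Y(s) = (-4*s^6 + 120)/(s^8 - 6*s^7 + s^6)

Transform both sides with L{·}.
Using L{y''} = s^2 Y - s·y(0) - y'(0) and L{y'} = sY - y(0), with y(0) = 0, y'(0) = -4, the left side becomes (s^2 - 6*s + 1)Y - (-4).
The right side is L{t^5} = 120/s^6.
So (s^2 - 6*s + 1)Y = 120/s^6 + (-4).
Solve for Y(s) and write it as one ratio of polynomials.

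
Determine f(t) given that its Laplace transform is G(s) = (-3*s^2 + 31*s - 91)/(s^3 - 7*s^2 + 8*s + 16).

Factor the denominator: s^3 - 7*s^2 + 8*s + 16 = (s - 4)^2*(s + 1).
Partial fraction decomposition gives [2/(s - 4)] + [-3/(s - 4)^2] + [-5/(s + 1)].
Invert each term: 2/(s - 4) ↔ 2e^(4t); -3/(s - 4)^2 ↔ -3t·e^(4t); -5/(s + 1) ↔ -5e^(-t).

f(t) = -3*t*exp(4*t) + 2*exp(4*t) - 5*exp(-t)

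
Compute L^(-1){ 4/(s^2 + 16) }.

sin(4*t)

Since L{sin(4t)} = 4/(s^2 + 16), the inverse is sin(4*t).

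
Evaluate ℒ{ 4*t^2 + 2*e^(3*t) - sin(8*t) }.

-8/(s^2 + 64) + 2/(s - 3) + 8/s^3

Apply the Laplace transform termwise.
(4)·[L{t^2} = 2!/s^3 = 2/s^3]; (-1)·[L{sin(8t)} = 8/(s^2 + 64)]; (2)·[L{e^(3t)} = 1/(s - 3)].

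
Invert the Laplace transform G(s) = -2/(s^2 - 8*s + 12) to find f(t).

f(t) = -exp(4*t)*sinh(2*t)

Rewrite the denominator: s^2 - 8*s + 12 = (s - 4)^2 - 4.
The form in (s - 4) signals a first-shifting-theorem factor e^(4t).
Since L{sinh(2t)} = 2/(s^2 - 4), the inverse is e^(4*t)*sinh(2*t), scaled by -1.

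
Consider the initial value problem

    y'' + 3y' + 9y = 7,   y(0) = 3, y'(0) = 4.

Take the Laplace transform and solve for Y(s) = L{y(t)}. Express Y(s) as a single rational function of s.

Y(s) = (3*s^2 + 13*s + 7)/(s^3 + 3*s^2 + 9*s)

Transform both sides with L{·}.
With L{y''} = s^2 Y - s·y(0) - y'(0) and L{y'} = sY - y(0), with y(0) = 3, y'(0) = 4: the LHS transforms to (s^2 + 3*s + 9)Y - (3*s + 13).
The right side is L{7} = 7/s.
So (s^2 + 3*s + 9)Y = 7/s + (3*s + 13).
Divide through and combine into a single rational function.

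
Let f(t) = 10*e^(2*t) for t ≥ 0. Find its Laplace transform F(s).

F(s) = 10/(s - 2)

L{10} = 10/s.
By the first shifting theorem, multiplying by e^(2t) replaces s with s - 2.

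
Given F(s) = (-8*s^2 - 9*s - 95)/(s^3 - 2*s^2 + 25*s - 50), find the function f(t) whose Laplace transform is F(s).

Factor the denominator: s^3 - 2*s^2 + 25*s - 50 = (s - 2)*(s^2 + 25).
Partial fraction decomposition gives [-5/(s - 2)] + [-3*s/(s^2 + 25)] + [-15/(s^2 + 25)].
Invert each term: -5/(s - 2) ↔ -5e^(2t); -3·s/(s^2 + 25) ↔ -3cos(5t); -3·5/(s^2 + 25) ↔ -3sin(5t).

f(t) = -5*exp(2*t) - 3*sin(5*t) - 3*cos(5*t)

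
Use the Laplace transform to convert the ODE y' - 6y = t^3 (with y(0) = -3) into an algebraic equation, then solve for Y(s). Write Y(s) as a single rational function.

Y(s) = (-3*s^4 + 6)/(s^5 - 6*s^4)

Transform both sides with L{·}.
The derivative rules (L{y'} = sY - y(0) = sY - (-3)) turn the left side into (s - 6)Y - (-3).
The right side is L{t^3} = 6/s^4.
So (s - 6)Y = 6/s^4 + (-3).
Divide through and combine into a single rational function.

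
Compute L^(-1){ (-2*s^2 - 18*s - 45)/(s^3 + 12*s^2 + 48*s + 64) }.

-5*t^2*exp(-4*t)/2 - 2*t*exp(-4*t) - 2*exp(-4*t)

Factor the denominator: s^3 + 12*s^2 + 48*s + 64 = (s + 4)^3.
Partial fraction decomposition gives [-2/(s + 4)] + [-2/(s + 4)^2] + [-5/(s + 4)^3].
Invert each term: -2/(s + 4) ↔ -2e^(-4t); -2/(s + 4)^2 ↔ -2t·e^(-4t); -5/(s + 4)^3 ↔ (-5/2)t^2·e^(-4t).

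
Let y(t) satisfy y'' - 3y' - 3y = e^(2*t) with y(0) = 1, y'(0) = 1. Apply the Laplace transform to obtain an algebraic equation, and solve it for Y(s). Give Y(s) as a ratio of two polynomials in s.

Y(s) = (s^2 - 4*s + 5)/(s^3 - 5*s^2 + 3*s + 6)

Transform both sides with L{·}.
With L{y''} = s^2 Y - s·y(0) - y'(0) and L{y'} = sY - y(0), with y(0) = 1, y'(0) = 1: the LHS transforms to (s^2 - 3*s - 3)Y - (s - 2).
The right side is L{e^(2*t)} = 1/(s - 2).
So (s^2 - 3*s - 3)Y = 1/(s - 2) + (s - 2).
Solve for Y(s) and write it as one ratio of polynomials.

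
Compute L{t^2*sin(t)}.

2*(3*s^2 - 1)/(s^2 + 1)^3

L{sin(t)} = 1/(s^2 + 1).
Then apply L{t^2·g(t)} = (-1)^2 d^2/ds^2[H(s)] with H(s) = 1/(s^2 + 1):
differentiating 2 times and applying the sign gives 2*(3*s^2 - 1)/(s^2 + 1)^3.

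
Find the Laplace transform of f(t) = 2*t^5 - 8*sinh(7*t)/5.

-56/(5*(s^2 - 49)) + 240/s^6

Apply the Laplace transform termwise.
(-8/5)·[L{sinh(7t)} = 7/(s^2 - 49)]; (2)·[L{t^5} = 5!/s^6 = 120/s^6].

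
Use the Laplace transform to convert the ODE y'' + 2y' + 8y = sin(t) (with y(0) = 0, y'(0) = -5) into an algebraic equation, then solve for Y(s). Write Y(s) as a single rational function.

Y(s) = (-5*s^2 - 4)/(s^4 + 2*s^3 + 9*s^2 + 2*s + 8)

Transform both sides with L{·}.
With L{y''} = s^2 Y - s·y(0) - y'(0) and L{y'} = sY - y(0), with y(0) = 0, y'(0) = -5: the LHS transforms to (s^2 + 2*s + 8)Y - (-5).
The right side is L{sin(t)} = 1/(s^2 + 1).
So (s^2 + 2*s + 8)Y = 1/(s^2 + 1) + (-5).
Solve for Y(s) and write it as one ratio of polynomials.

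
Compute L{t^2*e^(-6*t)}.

L{e^(-6t)} = 1/(s + 6).
Then apply L{t^2·g(t)} = (-1)^2 d^2/ds^2[G(s)] with G(s) = 1/(s + 6):
differentiating 2 times and applying the sign gives 2/(s + 6)^3.

2/(s + 6)^3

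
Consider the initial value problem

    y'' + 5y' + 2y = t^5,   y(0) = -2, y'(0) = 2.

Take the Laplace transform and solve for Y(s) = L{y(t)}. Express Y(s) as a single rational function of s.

Apply the Laplace transform to the equation.
Using L{y''} = s^2 Y - s·y(0) - y'(0) and L{y'} = sY - y(0), with y(0) = -2, y'(0) = 2, the left side becomes (s^2 + 5*s + 2)Y - (-2*s - 8).
The right side is L{t^5} = 120/s^6.
So (s^2 + 5*s + 2)Y = 120/s^6 + (-2*s - 8).
Solve for Y(s) and write it as one ratio of polynomials.

Y(s) = (-2*s^7 - 8*s^6 + 120)/(s^8 + 5*s^7 + 2*s^6)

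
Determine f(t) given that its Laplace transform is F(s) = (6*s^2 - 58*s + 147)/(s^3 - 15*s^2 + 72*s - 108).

f(t) = 5*t*exp(6*t) + 3*exp(6*t) + 3*exp(3*t)

Factor the denominator: s^3 - 15*s^2 + 72*s - 108 = (s - 6)^2*(s - 3).
Partial fraction decomposition gives [3/(s - 6)] + [5/(s - 6)^2] + [3/(s - 3)].
Invert each term: 3/(s - 6) ↔ 3e^(6t); 5/(s - 6)^2 ↔ 5t·e^(6t); 3/(s - 3) ↔ 3e^(3t).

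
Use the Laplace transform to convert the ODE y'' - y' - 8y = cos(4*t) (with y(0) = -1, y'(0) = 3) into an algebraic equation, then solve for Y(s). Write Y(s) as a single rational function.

Transform both sides with L{·}.
Using L{y''} = s^2 Y - s·y(0) - y'(0) and L{y'} = sY - y(0), with y(0) = -1, y'(0) = 3, the left side becomes (s^2 - s - 8)Y - (-s + 4).
The right side is L{cos(4*t)} = s/(s^2 + 16).
So (s^2 - s - 8)Y = s/(s^2 + 16) + (-s + 4).
Isolate Y and clear denominators.

Y(s) = (-s^3 + 4*s^2 - 15*s + 64)/(s^4 - s^3 + 8*s^2 - 16*s - 128)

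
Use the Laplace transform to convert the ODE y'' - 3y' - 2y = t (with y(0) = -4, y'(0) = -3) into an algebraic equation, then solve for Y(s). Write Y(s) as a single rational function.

Transform both sides with L{·}.
Using L{y''} = s^2 Y - s·y(0) - y'(0) and L{y'} = sY - y(0), with y(0) = -4, y'(0) = -3, the left side becomes (s^2 - 3*s - 2)Y - (-4*s + 9).
The right side is L{t} = s^(-2).
So (s^2 - 3*s - 2)Y = s^(-2) + (-4*s + 9).
Divide through and combine into a single rational function.

Y(s) = (-4*s^3 + 9*s^2 + 1)/(s^4 - 3*s^3 - 2*s^2)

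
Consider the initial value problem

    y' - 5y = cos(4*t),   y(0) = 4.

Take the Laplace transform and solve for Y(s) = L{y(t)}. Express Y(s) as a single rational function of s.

Laplace-transform each side.
Using L{y'} = sY - y(0) = sY - 4, the left side becomes (s - 5)Y - (4).
The right side is L{cos(4*t)} = s/(s^2 + 16).
So (s - 5)Y = s/(s^2 + 16) + (4).
Solve for Y(s) and write it as one ratio of polynomials.

Y(s) = (4*s^2 + s + 64)/(s^3 - 5*s^2 + 16*s - 80)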